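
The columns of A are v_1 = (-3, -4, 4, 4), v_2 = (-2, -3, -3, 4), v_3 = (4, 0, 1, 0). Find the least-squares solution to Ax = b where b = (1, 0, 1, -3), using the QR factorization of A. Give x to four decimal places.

e_1 = v_1/‖v_1‖ = (-3, -4, 4, 4)/7.5498 = (-0.3974, -0.5298, 0.5298, 0.5298).
r_{12} = e_1·v_2 = 2.9140.
u_2 = v_2 − 2.9140·e_1 = (-0.8421, -1.4561, -4.5439, 2.4561).
‖u_2‖ = 5.4322, so e_2 = (-0.1550, -0.2681, -0.8365, 0.4521).
r_{13} = e_1·v_3 = -1.0596; r_{23} = e_2·v_3 = -1.4566.
u_3 = v_3 + 1.0596·e_1 + 1.4566·e_2 = (3.3532, -0.9518, 0.3430, 1.2200).
‖u_3‖ = 3.7089, so e_3 = (0.9041, -0.2566, 0.0925, 0.3289).
Qᵀb = (-1.4570, -2.3479, 0.0098).
Back-substitute: x_3 = 0.0098/3.7089 = 0.0026.
x_2 = (-2.3479 + 1.4566·0.0026)/5.4322 = -0.4315.
x_1 = (-1.4570 − 2.9140·(-0.4315) + 1.0596·0.0026)/7.5498 = -0.0261.

x = (-0.0261, -0.4315, 0.0026)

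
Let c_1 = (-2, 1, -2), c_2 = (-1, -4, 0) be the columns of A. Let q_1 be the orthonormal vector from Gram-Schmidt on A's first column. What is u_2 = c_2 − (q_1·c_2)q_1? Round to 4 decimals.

c_1 = (-2, 1, -2); ‖c_1‖ = 3.0000, so q_1 = (-0.6667, 0.3333, -0.6667).
q_1·c_2 = (-0.6667)·(-1) + 0.3333·(-4) + (-0.6667)·0 = -0.6667.
u_2 = c_2 + 0.6667·q_1 = (-1.4444, -3.7778, -0.4444).

u_2 = (-1.4444, -3.7778, -0.4444)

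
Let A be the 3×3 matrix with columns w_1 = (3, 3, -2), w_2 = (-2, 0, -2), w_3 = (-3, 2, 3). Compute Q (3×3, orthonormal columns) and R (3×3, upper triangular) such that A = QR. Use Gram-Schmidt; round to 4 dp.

Q = [[0.6396, -0.6177, -0.4575], [0.6396, 0.0975, 0.7625], [-0.4264, -0.7803, 0.4575]], R = [[4.6904, -0.4264, -1.9188], [0.0000, 2.7961, -0.2926], [0.0000, 0.0000, 4.2700]]

w_1 = (3, 3, -2); ‖w_1‖ = 4.6904, so q_1 = (0.6396, 0.6396, -0.4264).
q_1·w_2 = 0.6396·(-2) + 0.6396·0 + (-0.4264)·(-2) = -0.4264.
u_2 = w_2 + 0.4264·q_1 = (-1.7273, 0.2727, -2.1818).
‖u_2‖ = 2.7961, so q_2 = (-0.6177, 0.0975, -0.7803).
q_1·w_3 = 0.6396·(-3) + 0.6396·2 + (-0.4264)·3 = -1.9188; q_2·w_3 = (-0.6177)·(-3) + 0.0975·2 + (-0.7803)·3 = -0.2926.
u_3 = w_3 + 1.9188·q_1 + 0.2926·q_2 = (-1.9535, 3.2558, 1.9535).
‖u_3‖ = 4.2700, so q_3 = (-0.4575, 0.7625, 0.4575).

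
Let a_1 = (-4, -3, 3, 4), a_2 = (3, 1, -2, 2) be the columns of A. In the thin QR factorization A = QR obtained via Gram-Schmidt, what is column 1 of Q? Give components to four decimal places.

q_1 = (-0.5657, -0.4243, 0.4243, 0.5657)

a_1 = (-4, -3, 3, 4); ‖a_1‖ = 7.0711, so q_1 = (-0.5657, -0.4243, 0.4243, 0.5657).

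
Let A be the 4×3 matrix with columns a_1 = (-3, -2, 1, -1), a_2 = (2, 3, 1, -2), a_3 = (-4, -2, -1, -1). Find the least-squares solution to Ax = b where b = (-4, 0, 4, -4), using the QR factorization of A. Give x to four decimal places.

a_1 = (-3, -2, 1, -1); ‖a_1‖ = 3.8730, so e_1 = (-0.7746, -0.5164, 0.2582, -0.2582).
e_1·a_2 = (-0.7746)·2 + (-0.5164)·3 + 0.2582·1 + (-0.2582)·(-2) = -2.3238.
u_2 = a_2 + 2.3238·e_1 = (0.2000, 1.8000, 1.6000, -2.6000).
‖u_2‖ = 3.5496, so e_2 = (0.0563, 0.5071, 0.4507, -0.7325).
e_1·a_3 = (-0.7746)·(-4) + (-0.5164)·(-2) + 0.2582·(-1) + (-0.2582)·(-1) = 4.1312; e_2·a_3 = 0.0563·(-4) + 0.5071·(-2) + 0.4507·(-1) + (-0.7325)·(-1) = -0.9578.
u_3 = a_3 − 4.1312·e_1 + 0.9578·e_2 = (-0.7460, 0.6190, -1.6349, -0.6349).
‖u_3‖ = 2.0040, so e_3 = (-0.3723, 0.3089, -0.8158, -0.3168).
Qᵀb = (5.1640, 4.5075, -0.5069).
Back-substitute: x_3 = -0.5069/2.0040 = -0.2530.
x_2 = (4.5075 + 0.9578·(-0.2530))/3.5496 = 1.2016.
x_1 = (5.1640 + 2.3238·1.2016 − 4.1312·(-0.2530))/3.8730 = 2.3241.

x = (2.3241, 1.2016, -0.2530)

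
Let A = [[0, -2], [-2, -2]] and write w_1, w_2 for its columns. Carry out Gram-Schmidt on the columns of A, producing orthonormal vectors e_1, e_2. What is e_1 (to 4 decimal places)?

e_1 = (0.0000, -1.0000)

e_1 = w_1/‖w_1‖ = (0, -2)/2.0000 = (0.0000, -1.0000).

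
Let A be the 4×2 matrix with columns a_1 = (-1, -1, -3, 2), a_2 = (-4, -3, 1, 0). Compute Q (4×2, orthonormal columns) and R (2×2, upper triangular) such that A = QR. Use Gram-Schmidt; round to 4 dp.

Q = [[-0.2582, -0.7477], [-0.2582, -0.5474], [-0.7746, 0.3605], [0.5164, -0.1068]], R = [[3.8730, 1.0328], [0.0000, 4.9933]]

q_1 = a_1/‖a_1‖ = (-1, -1, -3, 2)/3.8730 = (-0.2582, -0.2582, -0.7746, 0.5164).
r_{12} = q_1·a_2 = 1.0328.
u_2 = a_2 − 1.0328·q_1 = (-3.7333, -2.7333, 1.8000, -0.5333).
‖u_2‖ = 4.9933, so q_2 = (-0.7477, -0.5474, 0.3605, -0.1068).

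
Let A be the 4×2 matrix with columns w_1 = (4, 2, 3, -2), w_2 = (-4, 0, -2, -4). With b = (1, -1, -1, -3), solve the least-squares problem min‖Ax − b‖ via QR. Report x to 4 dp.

x = (0.3226, 0.4032)

w_1 = (4, 2, 3, -2); ‖w_1‖ = 5.7446, so e_1 = (0.6963, 0.3482, 0.5222, -0.3482).
e_1·w_2 = 0.6963·(-4) + 0.3482·0 + 0.5222·(-2) + (-0.3482)·(-4) = -2.4371.
u_2 = w_2 + 2.4371·e_1 = (-2.3030, 0.8485, -0.7273, -4.8485).
‖u_2‖ = 5.4828, so e_2 = (-0.4200, 0.1548, -0.1326, -0.8843).
Qᵀb = (0.8704, 2.2108).
Back-substitute: x_2 = 2.2108/5.4828 = 0.4032.
x_1 = (0.8704 + 2.4371·0.4032)/5.7446 = 0.3226.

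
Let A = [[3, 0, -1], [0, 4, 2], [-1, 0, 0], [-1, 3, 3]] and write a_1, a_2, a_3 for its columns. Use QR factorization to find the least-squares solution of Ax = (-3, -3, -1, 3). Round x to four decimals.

x = (0.4008, -2.7549, 3.9455)

a_1 = (3, 0, -1, -1); ‖a_1‖ = 3.3166, so q_1 = (0.9045, 0.0000, -0.3015, -0.3015).
q_1·a_2 = 0.9045·0 + 0.0000·4 + (-0.3015)·0 + (-0.3015)·3 = -0.9045.
u_2 = a_2 + 0.9045·q_1 = (0.8182, 4.0000, -0.2727, 2.7273).
‖u_2‖ = 4.9175, so q_2 = (0.1664, 0.8134, -0.0555, 0.5546).
q_1·a_3 = 0.9045·(-1) + 0.0000·2 + (-0.3015)·0 + (-0.3015)·3 = -1.8091; q_2·a_3 = 0.1664·(-1) + 0.8134·2 + (-0.0555)·0 + 0.5546·3 = 3.1243.
u_3 = a_3 + 1.8091·q_1 − 3.1243·q_2 = (0.1165, -0.5414, -0.3722, 0.7218).
‖u_3‖ = 0.9829, so q_3 = (0.1186, -0.5508, -0.3786, 0.7343).
Qᵀb = (-3.3166, -1.2201, 3.8782).
Back-substitute: x_3 = 3.8782/0.9829 = 3.9455.
x_2 = (-1.2201 − 3.1243·3.9455)/4.9175 = -2.7549.
x_1 = (-3.3166 + 0.9045·(-2.7549) + 1.8091·3.9455)/3.3166 = 0.4008.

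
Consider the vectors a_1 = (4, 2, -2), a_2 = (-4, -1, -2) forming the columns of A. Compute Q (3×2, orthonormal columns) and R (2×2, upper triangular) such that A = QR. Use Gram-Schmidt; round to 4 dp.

Q = [[0.8165, -0.4652], [0.4082, 0.0465], [-0.4082, -0.8840]], R = [[4.8990, -2.8577], [0.0000, 3.5824]]

e_1 = a_1/‖a_1‖ = (4, 2, -2)/4.8990 = (0.8165, 0.4082, -0.4082).
r_{12} = e_1·a_2 = -2.8577.
u_2 = a_2 + 2.8577·e_1 = (-1.6667, 0.1667, -3.1667).
‖u_2‖ = 3.5824, so e_2 = (-0.4652, 0.0465, -0.8840).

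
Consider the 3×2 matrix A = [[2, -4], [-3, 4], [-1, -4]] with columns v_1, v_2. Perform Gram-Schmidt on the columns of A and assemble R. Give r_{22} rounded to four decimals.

v_1 = (2, -3, -1); ‖v_1‖ = 3.7417, so q_1 = (0.5345, -0.8018, -0.2673).
q_1·v_2 = 0.5345·(-4) + (-0.8018)·4 + (-0.2673)·(-4) = -4.2762.
u_2 = v_2 + 4.2762·q_1 = (-1.7143, 0.5714, -5.1429).
r_{22} = ‖u_2‖ = 5.4511.

r_{22} = 5.4511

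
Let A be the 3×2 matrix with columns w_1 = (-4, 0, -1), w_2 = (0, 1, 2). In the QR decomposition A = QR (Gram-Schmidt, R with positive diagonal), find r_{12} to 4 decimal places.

r_{12} = -0.4851

w_1 = (-4, 0, -1); ‖w_1‖ = 4.1231, so e_1 = (-0.9701, 0.0000, -0.2425).
r_{12} = e_1·w_2 = -0.4851.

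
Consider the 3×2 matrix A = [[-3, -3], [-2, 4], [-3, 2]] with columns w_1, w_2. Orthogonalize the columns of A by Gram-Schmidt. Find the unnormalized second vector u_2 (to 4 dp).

u_2 = (-3.6818, 3.5455, 1.3182)

w_1 = (-3, -2, -3); ‖w_1‖ = 4.6904, so e_1 = (-0.6396, -0.4264, -0.6396).
e_1·w_2 = (-0.6396)·(-3) + (-0.4264)·4 + (-0.6396)·2 = -1.0660.
u_2 = w_2 + 1.0660·e_1 = (-3.6818, 3.5455, 1.3182).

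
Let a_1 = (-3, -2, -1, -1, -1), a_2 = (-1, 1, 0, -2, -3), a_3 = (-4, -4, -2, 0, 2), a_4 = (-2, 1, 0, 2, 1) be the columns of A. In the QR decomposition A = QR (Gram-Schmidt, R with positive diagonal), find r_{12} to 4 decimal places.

r_{12} = 1.5000

q_1 = a_1/‖a_1‖ = (-3, -2, -1, -1, -1)/4.0000 = (-0.7500, -0.5000, -0.2500, -0.2500, -0.2500).
r_{12} = q_1·a_2 = 1.5000.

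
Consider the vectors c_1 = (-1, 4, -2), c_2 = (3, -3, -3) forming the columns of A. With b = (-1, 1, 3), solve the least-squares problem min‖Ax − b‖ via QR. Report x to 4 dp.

c_1 = (-1, 4, -2); ‖c_1‖ = 4.5826, so q_1 = (-0.2182, 0.8729, -0.4364).
q_1·c_2 = (-0.2182)·3 + 0.8729·(-3) + (-0.4364)·(-3) = -1.9640.
u_2 = c_2 + 1.9640·q_1 = (2.5714, -1.2857, -3.8571).
‖u_2‖ = 4.8107, so q_2 = (0.5345, -0.2673, -0.8018).
Qᵀb = (-0.2182, -3.2071).
Back-substitute: x_2 = -3.2071/4.8107 = -0.6667.
x_1 = (-0.2182 + 1.9640·(-0.6667))/4.5826 = -0.3333.

x = (-0.3333, -0.6667)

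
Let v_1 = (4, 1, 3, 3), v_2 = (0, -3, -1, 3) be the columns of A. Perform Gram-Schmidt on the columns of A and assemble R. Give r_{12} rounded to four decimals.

r_{12} = 0.5071

v_1 = (4, 1, 3, 3); ‖v_1‖ = 5.9161, so e_1 = (0.6761, 0.1690, 0.5071, 0.5071).
r_{12} = e_1·v_2 = 0.5071.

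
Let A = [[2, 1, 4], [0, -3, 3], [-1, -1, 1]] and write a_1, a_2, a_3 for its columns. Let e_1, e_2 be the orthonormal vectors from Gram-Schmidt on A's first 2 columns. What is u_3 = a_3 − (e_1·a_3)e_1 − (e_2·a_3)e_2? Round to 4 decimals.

e_1 = a_1/‖a_1‖ = (2, 0, -1)/2.2361 = (0.8944, 0.0000, -0.4472).
r_{12} = e_1·a_2 = 1.3416.
u_2 = a_2 − 1.3416·e_1 = (-0.2000, -3.0000, -0.4000).
‖u_2‖ = 3.0332, so e_2 = (-0.0659, -0.9891, -0.1319).
r_{13} = e_1·a_3 = 3.1305; r_{23} = e_2·a_3 = -3.3628.
u_3 = a_3 − 3.1305·e_1 + 3.3628·e_2 = (0.9783, -0.3261, 1.9565).

u_3 = (0.9783, -0.3261, 1.9565)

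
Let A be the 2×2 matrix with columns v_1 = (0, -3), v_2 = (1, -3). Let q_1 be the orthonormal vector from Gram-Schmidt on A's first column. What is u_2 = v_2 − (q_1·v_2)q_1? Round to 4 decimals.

v_1 = (0, -3); ‖v_1‖ = 3.0000, so q_1 = (0.0000, -1.0000).
q_1·v_2 = 0.0000·1 + (-1.0000)·(-3) = 3.0000.
u_2 = v_2 − 3.0000·q_1 = (1.0000, 0.0000).

u_2 = (1.0000, 0.0000)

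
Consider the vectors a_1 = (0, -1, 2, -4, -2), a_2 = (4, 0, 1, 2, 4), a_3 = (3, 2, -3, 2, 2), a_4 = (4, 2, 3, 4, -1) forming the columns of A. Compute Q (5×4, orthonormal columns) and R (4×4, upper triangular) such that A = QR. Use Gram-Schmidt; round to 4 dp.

Q = [[0.0000, 0.7407, 0.5060, 0.3105], [-0.2000, -0.1037, 0.4243, 0.3639], [0.4000, 0.3926, -0.6456, 0.4215], [-0.8000, -0.0444, -0.3421, 0.4370], [-0.4000, 0.5333, -0.1736, -0.6344]], R = [[5.0000, -2.8000, -4.0000, -2.0000], [0.0000, 5.4000, 1.8148, 3.2222], [0.0000, 0.0000, 3.2721, -0.2591], [0.0000, 0.0000, 0.0000, 5.6170]]

a_1 = (0, -1, 2, -4, -2); ‖a_1‖ = 5.0000, so e_1 = (0.0000, -0.2000, 0.4000, -0.8000, -0.4000).
e_1·a_2 = 0.0000·4 + (-0.2000)·0 + 0.4000·1 + (-0.8000)·2 + (-0.4000)·4 = -2.8000.
u_2 = a_2 + 2.8000·e_1 = (4.0000, -0.5600, 2.1200, -0.2400, 2.8800).
‖u_2‖ = 5.4000, so e_2 = (0.7407, -0.1037, 0.3926, -0.0444, 0.5333).
e_1·a_3 = 0.0000·3 + (-0.2000)·2 + 0.4000·(-3) + (-0.8000)·2 + (-0.4000)·2 = -4.0000; e_2·a_3 = 0.7407·3 + (-0.1037)·2 + 0.3926·(-3) + (-0.0444)·2 + 0.5333·2 = 1.8148.
u_3 = a_3 + 4.0000·e_1 − 1.8148·e_2 = (1.6557, 1.3882, -2.1125, -1.1193, -0.5679).
‖u_3‖ = 3.2721, so e_3 = (0.5060, 0.4243, -0.6456, -0.3421, -0.1736).
e_1·a_4 = 0.0000·4 + (-0.2000)·2 + 0.4000·3 + (-0.8000)·4 + (-0.4000)·(-1) = -2.0000; e_2·a_4 = 0.7407·4 + (-0.1037)·2 + 0.3926·3 + (-0.0444)·4 + 0.5333·(-1) = 3.2222; e_3·a_4 = 0.5060·4 + 0.4243·2 + (-0.6456)·3 + (-0.3421)·4 + (-0.1736)·(-1) = -0.2591.
u_4 = a_4 + 2.0000·e_1 − 3.2222·e_2 + 0.2591·e_3 = (1.7443, 2.0441, 2.3677, 2.4546, -3.5635).
‖u_4‖ = 5.6170, so e_4 = (0.3105, 0.3639, 0.4215, 0.4370, -0.6344).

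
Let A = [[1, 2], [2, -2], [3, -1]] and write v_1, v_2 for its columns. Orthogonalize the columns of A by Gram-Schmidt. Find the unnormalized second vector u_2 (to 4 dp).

v_1 = (1, 2, 3); ‖v_1‖ = 3.7417, so e_1 = (0.2673, 0.5345, 0.8018).
e_1·v_2 = 0.2673·2 + 0.5345·(-2) + 0.8018·(-1) = -1.3363.
u_2 = v_2 + 1.3363·e_1 = (2.3571, -1.2857, 0.0714).

u_2 = (2.3571, -1.2857, 0.0714)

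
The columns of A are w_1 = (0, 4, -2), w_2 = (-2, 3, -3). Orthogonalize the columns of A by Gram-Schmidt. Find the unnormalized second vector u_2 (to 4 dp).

w_1 = (0, 4, -2); ‖w_1‖ = 4.4721, so e_1 = (0.0000, 0.8944, -0.4472).
e_1·w_2 = 0.0000·(-2) + 0.8944·3 + (-0.4472)·(-3) = 4.0249.
u_2 = w_2 − 4.0249·e_1 = (-2.0000, -0.6000, -1.2000).

u_2 = (-2.0000, -0.6000, -1.2000)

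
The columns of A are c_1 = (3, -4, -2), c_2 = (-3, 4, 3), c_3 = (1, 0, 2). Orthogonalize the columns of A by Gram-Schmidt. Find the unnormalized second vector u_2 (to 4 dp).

u_2 = (0.2069, -0.2759, 0.8621)

c_1 = (3, -4, -2); ‖c_1‖ = 5.3852, so e_1 = (0.5571, -0.7428, -0.3714).
e_1·c_2 = 0.5571·(-3) + (-0.7428)·4 + (-0.3714)·3 = -5.7566.
u_2 = c_2 + 5.7566·e_1 = (0.2069, -0.2759, 0.8621).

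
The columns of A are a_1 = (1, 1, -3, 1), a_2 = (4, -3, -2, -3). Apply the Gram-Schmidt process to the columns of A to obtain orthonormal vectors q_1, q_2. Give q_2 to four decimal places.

q_2 = (0.6055, -0.5505, -0.1651, -0.5505)

a_1 = (1, 1, -3, 1); ‖a_1‖ = 3.4641, so q_1 = (0.2887, 0.2887, -0.8660, 0.2887).
q_1·a_2 = 0.2887·4 + 0.2887·(-3) + (-0.8660)·(-2) + 0.2887·(-3) = 1.1547.
u_2 = a_2 − 1.1547·q_1 = (3.6667, -3.3333, -1.0000, -3.3333).
‖u_2‖ = 6.0553, so q_2 = (0.6055, -0.5505, -0.1651, -0.5505).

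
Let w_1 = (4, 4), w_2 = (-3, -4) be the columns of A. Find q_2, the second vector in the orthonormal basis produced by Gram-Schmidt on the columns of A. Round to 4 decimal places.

q_2 = (0.7071, -0.7071)

q_1 = w_1/‖w_1‖ = (4, 4)/5.6569 = (0.7071, 0.7071).
r_{12} = q_1·w_2 = -4.9497.
u_2 = w_2 + 4.9497·q_1 = (0.5000, -0.5000).
‖u_2‖ = 0.7071, so q_2 = (0.7071, -0.7071).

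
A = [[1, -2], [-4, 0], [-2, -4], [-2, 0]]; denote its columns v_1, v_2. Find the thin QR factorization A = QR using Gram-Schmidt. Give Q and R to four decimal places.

v_1 = (1, -4, -2, -2); ‖v_1‖ = 5.0000, so q_1 = (0.2000, -0.8000, -0.4000, -0.4000).
q_1·v_2 = 0.2000·(-2) + (-0.8000)·0 + (-0.4000)·(-4) + (-0.4000)·0 = 1.2000.
u_2 = v_2 − 1.2000·q_1 = (-2.2400, 0.9600, -3.5200, 0.4800).
‖u_2‖ = 4.3081, so q_2 = (-0.5199, 0.2228, -0.8171, 0.1114).

Q = [[0.2000, -0.5199], [-0.8000, 0.2228], [-0.4000, -0.8171], [-0.4000, 0.1114]], R = [[5.0000, 1.2000], [0.0000, 4.3081]]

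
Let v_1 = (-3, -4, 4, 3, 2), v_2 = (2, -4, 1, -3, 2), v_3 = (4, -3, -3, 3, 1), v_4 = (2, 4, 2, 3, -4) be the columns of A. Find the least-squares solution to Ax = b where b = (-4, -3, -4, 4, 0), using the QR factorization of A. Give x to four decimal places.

x = (0.3884, -1.3530, 0.5995, -0.9079)

v_1 = (-3, -4, 4, 3, 2); ‖v_1‖ = 7.3485, so q_1 = (-0.4082, -0.5443, 0.5443, 0.4082, 0.2722).
q_1·v_2 = (-0.4082)·2 + (-0.5443)·(-4) + 0.5443·1 + 0.4082·(-3) + 0.2722·2 = 1.2247.
u_2 = v_2 − 1.2247·q_1 = (2.5000, -3.3333, 0.3333, -3.5000, 1.6667).
‖u_2‖ = 5.7009, so q_2 = (0.4385, -0.5847, 0.0585, -0.6139, 0.2924).
q_1·v_3 = (-0.4082)·4 + (-0.5443)·(-3) + 0.5443·(-3) + 0.4082·3 + 0.2722·1 = -0.1361; q_2·v_3 = 0.4385·4 + (-0.5847)·(-3) + 0.0585·(-3) + (-0.6139)·3 + 0.2924·1 = 1.7834.
u_3 = v_3 + 0.1361·q_1 − 1.7834·q_2 = (3.1624, -2.0313, -3.0302, 4.1504, 0.5157).
‖u_3‖ = 6.3876, so q_3 = (0.4951, -0.3180, -0.4744, 0.6498, 0.0807).
q_1·v_4 = (-0.4082)·2 + (-0.5443)·4 + 0.5443·2 + 0.4082·3 + 0.2722·(-4) = -1.7691; q_2·v_4 = 0.4385·2 + (-0.5847)·4 + 0.0585·2 + (-0.6139)·3 + 0.2924·(-4) = -4.3561; q_3·v_4 = 0.4951·2 + (-0.3180)·4 + (-0.4744)·2 + 0.6498·3 + 0.0807·(-4) = 0.3957.
u_4 = v_4 + 1.7691·q_1 + 4.3561·q_2 − 0.3957·q_3 = (2.9921, 0.6159, 3.4054, 0.7907, -2.2770).
‖u_4‖ = 5.1709, so q_4 = (0.5786, 0.1191, 0.6586, 0.1529, -0.4403).
Qᵀb = (2.7217, -2.6896, 3.4703, -4.6944).
Back-substitute: x_4 = -4.6944/5.1709 = -0.9079.
x_3 = (3.4703 − 0.3957·(-0.9079))/6.3876 = 0.5995.
x_2 = (-2.6896 − 1.7834·0.5995 + 4.3561·(-0.9079))/5.7009 = -1.3530.
x_1 = (2.7217 − 1.2247·(-1.3530) + 0.1361·0.5995 + 1.7691·(-0.9079))/7.3485 = 0.3884.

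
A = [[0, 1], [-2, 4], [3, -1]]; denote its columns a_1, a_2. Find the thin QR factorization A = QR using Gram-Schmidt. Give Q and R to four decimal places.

a_1 = (0, -2, 3); ‖a_1‖ = 3.6056, so q_1 = (0.0000, -0.5547, 0.8321).
q_1·a_2 = 0.0000·1 + (-0.5547)·4 + 0.8321·(-1) = -3.0509.
u_2 = a_2 + 3.0509·q_1 = (1.0000, 2.3077, 1.5385).
‖u_2‖ = 2.9483, so q_2 = (0.3392, 0.7827, 0.5218).

Q = [[0.0000, 0.3392], [-0.5547, 0.7827], [0.8321, 0.5218]], R = [[3.6056, -3.0509], [0.0000, 2.9483]]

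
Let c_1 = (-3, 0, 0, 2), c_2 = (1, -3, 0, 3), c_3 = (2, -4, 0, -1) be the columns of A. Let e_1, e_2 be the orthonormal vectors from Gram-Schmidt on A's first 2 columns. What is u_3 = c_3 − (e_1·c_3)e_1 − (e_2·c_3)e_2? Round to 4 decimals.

u_3 = (-1.0336, -1.8950, 0.0000, -1.5504)

c_1 = (-3, 0, 0, 2); ‖c_1‖ = 3.6056, so e_1 = (-0.8321, 0.0000, 0.0000, 0.5547).
e_1·c_2 = (-0.8321)·1 + 0.0000·(-3) + 0.0000·0 + 0.5547·3 = 0.8321.
u_2 = c_2 − 0.8321·e_1 = (1.6923, -3.0000, 0.0000, 2.5385).
‖u_2‖ = 4.2787, so e_2 = (0.3955, -0.7011, 0.0000, 0.5933).
e_1·c_3 = (-0.8321)·2 + 0.0000·(-4) + 0.0000·0 + 0.5547·(-1) = -2.2188; e_2·c_3 = 0.3955·2 + (-0.7011)·(-4) + 0.0000·0 + 0.5933·(-1) = 3.0023.
u_3 = c_3 + 2.2188·e_1 − 3.0023·e_2 = (-1.0336, -1.8950, 0.0000, -1.5504).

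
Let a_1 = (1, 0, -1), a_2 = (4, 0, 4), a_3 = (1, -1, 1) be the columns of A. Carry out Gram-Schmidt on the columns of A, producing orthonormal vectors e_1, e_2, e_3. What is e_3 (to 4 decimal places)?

e_3 = (0.0000, -1.0000, 0.0000)

e_1 = a_1/‖a_1‖ = (1, 0, -1)/1.4142 = (0.7071, 0.0000, -0.7071).
r_{12} = e_1·a_2 = 0.0000.
u_2 = a_2 + 0.0000·e_1 = (4.0000, 0.0000, 4.0000).
‖u_2‖ = 5.6569, so e_2 = (0.7071, 0.0000, 0.7071).
r_{13} = e_1·a_3 = 0.0000; r_{23} = e_2·a_3 = 1.4142.
u_3 = a_3 + 0.0000·e_1 − 1.4142·e_2 = (0.0000, -1.0000, 0.0000).
‖u_3‖ = 1.0000, so e_3 = (0.0000, -1.0000, 0.0000).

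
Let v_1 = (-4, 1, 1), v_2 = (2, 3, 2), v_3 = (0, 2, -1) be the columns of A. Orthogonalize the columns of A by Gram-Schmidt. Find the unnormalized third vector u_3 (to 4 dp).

u_3 = (-0.1145, 1.1448, -1.6027)

v_1 = (-4, 1, 1); ‖v_1‖ = 4.2426, so q_1 = (-0.9428, 0.2357, 0.2357).
q_1·v_2 = (-0.9428)·2 + 0.2357·3 + 0.2357·2 = -0.7071.
u_2 = v_2 + 0.7071·q_1 = (1.3333, 3.1667, 2.1667).
‖u_2‖ = 4.0620, so q_2 = (0.3282, 0.7796, 0.5334).
q_1·v_3 = (-0.9428)·0 + 0.2357·2 + 0.2357·(-1) = 0.2357; q_2·v_3 = 0.3282·0 + 0.7796·2 + 0.5334·(-1) = 1.0258.
u_3 = v_3 − 0.2357·q_1 − 1.0258·q_2 = (-0.1145, 1.1448, -1.6027).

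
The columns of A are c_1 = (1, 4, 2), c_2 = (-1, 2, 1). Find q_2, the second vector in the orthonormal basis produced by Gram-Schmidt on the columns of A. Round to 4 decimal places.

q_2 = (-0.9759, 0.1952, 0.0976)

q_1 = c_1/‖c_1‖ = (1, 4, 2)/4.5826 = (0.2182, 0.8729, 0.4364).
r_{12} = q_1·c_2 = 1.9640.
u_2 = c_2 − 1.9640·q_1 = (-1.4286, 0.2857, 0.1429).
‖u_2‖ = 1.4639, so q_2 = (-0.9759, 0.1952, 0.0976).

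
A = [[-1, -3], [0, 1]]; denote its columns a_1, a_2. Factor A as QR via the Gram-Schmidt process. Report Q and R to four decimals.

Q = [[-1.0000, 0.0000], [0.0000, 1.0000]], R = [[1.0000, 3.0000], [0.0000, 1.0000]]

a_1 = (-1, 0); ‖a_1‖ = 1.0000, so q_1 = (-1.0000, 0.0000).
q_1·a_2 = (-1.0000)·(-3) + 0.0000·1 = 3.0000.
u_2 = a_2 − 3.0000·q_1 = (0.0000, 1.0000).
‖u_2‖ = 1.0000, so q_2 = (0.0000, 1.0000).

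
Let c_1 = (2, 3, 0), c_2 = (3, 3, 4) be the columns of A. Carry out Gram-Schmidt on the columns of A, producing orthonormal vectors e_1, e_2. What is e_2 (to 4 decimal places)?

e_2 = (0.1694, -0.1130, 0.9790)

c_1 = (2, 3, 0); ‖c_1‖ = 3.6056, so e_1 = (0.5547, 0.8321, 0.0000).
e_1·c_2 = 0.5547·3 + 0.8321·3 + 0.0000·4 = 4.1603.
u_2 = c_2 − 4.1603·e_1 = (0.6923, -0.4615, 4.0000).
‖u_2‖ = 4.0856, so e_2 = (0.1694, -0.1130, 0.9790).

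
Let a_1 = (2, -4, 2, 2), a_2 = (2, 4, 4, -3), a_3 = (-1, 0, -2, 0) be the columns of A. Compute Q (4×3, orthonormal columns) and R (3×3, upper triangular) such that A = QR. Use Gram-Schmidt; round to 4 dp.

e_1 = a_1/‖a_1‖ = (2, -4, 2, 2)/5.2915 = (0.3780, -0.7559, 0.3780, 0.3780).
r_{12} = e_1·a_2 = -1.8898.
u_2 = a_2 + 1.8898·e_1 = (2.7143, 2.5714, 4.7143, -2.2857).
‖u_2‖ = 6.4365, so e_2 = (0.4217, 0.3995, 0.7324, -0.3551).
r_{13} = e_1·a_3 = -1.1339; r_{23} = e_2·a_3 = -1.8866.
u_3 = a_3 + 1.1339·e_1 + 1.8866·e_2 = (0.2241, -0.1034, -0.1897, -0.2414).
‖u_3‖ = 0.3939, so e_3 = (0.5690, -0.2626, -0.4815, -0.6128).

Q = [[0.3780, 0.4217, 0.5690], [-0.7559, 0.3995, -0.2626], [0.3780, 0.7324, -0.4815], [0.3780, -0.3551, -0.6128]], R = [[5.2915, -1.8898, -1.1339], [0.0000, 6.4365, -1.8866], [0.0000, 0.0000, 0.3939]]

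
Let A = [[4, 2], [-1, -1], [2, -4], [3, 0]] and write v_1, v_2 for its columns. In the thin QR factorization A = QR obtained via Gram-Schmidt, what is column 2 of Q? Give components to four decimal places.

e_2 = (0.4077, -0.2111, -0.8881, -0.0218)

v_1 = (4, -1, 2, 3); ‖v_1‖ = 5.4772, so e_1 = (0.7303, -0.1826, 0.3651, 0.5477).
e_1·v_2 = 0.7303·2 + (-0.1826)·(-1) + 0.3651·(-4) + 0.5477·0 = 0.1826.
u_2 = v_2 − 0.1826·e_1 = (1.8667, -0.9667, -4.0667, -0.1000).
‖u_2‖ = 4.5789, so e_2 = (0.4077, -0.2111, -0.8881, -0.0218).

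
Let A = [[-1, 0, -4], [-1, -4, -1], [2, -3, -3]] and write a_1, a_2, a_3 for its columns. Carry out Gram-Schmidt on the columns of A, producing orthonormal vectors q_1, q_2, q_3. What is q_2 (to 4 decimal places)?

q_2 = (-0.0676, -0.8785, -0.4730)

a_1 = (-1, -1, 2); ‖a_1‖ = 2.4495, so q_1 = (-0.4082, -0.4082, 0.8165).
q_1·a_2 = (-0.4082)·0 + (-0.4082)·(-4) + 0.8165·(-3) = -0.8165.
u_2 = a_2 + 0.8165·q_1 = (-0.3333, -4.3333, -2.3333).
‖u_2‖ = 4.9329, so q_2 = (-0.0676, -0.8785, -0.4730).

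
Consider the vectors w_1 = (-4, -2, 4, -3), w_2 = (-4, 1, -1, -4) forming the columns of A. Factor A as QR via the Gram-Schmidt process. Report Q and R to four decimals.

w_1 = (-4, -2, 4, -3); ‖w_1‖ = 6.7082, so q_1 = (-0.5963, -0.2981, 0.5963, -0.4472).
q_1·w_2 = (-0.5963)·(-4) + (-0.2981)·1 + 0.5963·(-1) + (-0.4472)·(-4) = 3.2796.
u_2 = w_2 − 3.2796·q_1 = (-2.0444, 1.9778, -2.9556, -2.5333).
‖u_2‖ = 4.8212, so q_2 = (-0.4240, 0.4102, -0.6130, -0.5255).

Q = [[-0.5963, -0.4240], [-0.2981, 0.4102], [0.5963, -0.6130], [-0.4472, -0.5255]], R = [[6.7082, 3.2796], [0.0000, 4.8212]]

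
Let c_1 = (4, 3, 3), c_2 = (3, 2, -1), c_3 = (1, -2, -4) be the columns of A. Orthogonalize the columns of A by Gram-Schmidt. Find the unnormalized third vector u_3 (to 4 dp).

u_3 = (1.1116, -1.6056, 0.1235)

e_1 = c_1/‖c_1‖ = (4, 3, 3)/5.8310 = (0.6860, 0.5145, 0.5145).
r_{12} = e_1·c_2 = 2.5725.
u_2 = c_2 − 2.5725·e_1 = (1.2353, 0.6765, -2.3235).
‖u_2‖ = 2.7170, so e_2 = (0.4546, 0.2490, -0.8552).
r_{13} = e_1·c_3 = -2.4010; r_{23} = e_2·c_3 = 3.3774.
u_3 = c_3 + 2.4010·e_1 − 3.3774·e_2 = (1.1116, -1.6056, 0.1235).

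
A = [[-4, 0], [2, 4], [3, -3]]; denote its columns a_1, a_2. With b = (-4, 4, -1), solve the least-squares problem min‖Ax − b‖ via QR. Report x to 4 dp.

x = (0.7514, 0.7901)

a_1 = (-4, 2, 3); ‖a_1‖ = 5.3852, so q_1 = (-0.7428, 0.3714, 0.5571).
q_1·a_2 = (-0.7428)·0 + 0.3714·4 + 0.5571·(-3) = -0.1857.
u_2 = a_2 + 0.1857·q_1 = (-0.1379, 4.0690, -2.8966).
‖u_2‖ = 4.9966, so q_2 = (-0.0276, 0.8144, -0.5797).
Qᵀb = (3.8996, 3.9476).
Back-substitute: x_2 = 3.9476/4.9966 = 0.7901.
x_1 = (3.8996 + 0.1857·0.7901)/5.3852 = 0.7514.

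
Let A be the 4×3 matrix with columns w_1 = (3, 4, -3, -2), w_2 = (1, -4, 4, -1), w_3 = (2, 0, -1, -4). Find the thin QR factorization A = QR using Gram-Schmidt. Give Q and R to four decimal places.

Q = [[0.4867, 0.6284, -0.4397], [0.6489, -0.3524, -0.3396], [-0.4867, 0.4874, -0.4105], [-0.3244, -0.4933, -0.7231]], R = [[6.1644, -3.7311, 2.7578], [0.0000, 4.4810, 2.7426], [0.0000, 0.0000, 2.4234]]

q_1 = w_1/‖w_1‖ = (3, 4, -3, -2)/6.1644 = (0.4867, 0.6489, -0.4867, -0.3244).
r_{12} = q_1·w_2 = -3.7311.
u_2 = w_2 + 3.7311·q_1 = (2.8158, -1.5789, 2.1842, -2.2105).
‖u_2‖ = 4.4810, so q_2 = (0.6284, -0.3524, 0.4874, -0.4933).
r_{13} = q_1·w_3 = 2.7578; r_{23} = q_2·w_3 = 2.7426.
u_3 = w_3 − 2.7578·q_1 − 2.7426·q_2 = (-1.0655, -0.8231, -0.9948, -1.7523).
‖u_3‖ = 2.4234, so q_3 = (-0.4397, -0.3396, -0.4105, -0.7231).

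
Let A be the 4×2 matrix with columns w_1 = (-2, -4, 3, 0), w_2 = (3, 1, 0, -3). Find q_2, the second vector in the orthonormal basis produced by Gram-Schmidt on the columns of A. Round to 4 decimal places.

w_1 = (-2, -4, 3, 0); ‖w_1‖ = 5.3852, so q_1 = (-0.3714, -0.7428, 0.5571, 0.0000).
q_1·w_2 = (-0.3714)·3 + (-0.7428)·1 + 0.5571·0 + 0.0000·(-3) = -1.8570.
u_2 = w_2 + 1.8570·q_1 = (2.3103, -0.3793, 1.0345, -3.0000).
‖u_2‖ = 3.9436, so q_2 = (0.5859, -0.0962, 0.2623, -0.7607).

q_2 = (0.5859, -0.0962, 0.2623, -0.7607)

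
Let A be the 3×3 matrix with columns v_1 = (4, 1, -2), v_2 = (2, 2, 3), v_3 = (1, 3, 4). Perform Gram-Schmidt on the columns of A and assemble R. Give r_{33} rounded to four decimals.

r_{33} = 0.9206

v_1 = (4, 1, -2); ‖v_1‖ = 4.5826, so e_1 = (0.8729, 0.2182, -0.4364).
e_1·v_2 = 0.8729·2 + 0.2182·2 + (-0.4364)·3 = 0.8729.
u_2 = v_2 − 0.8729·e_1 = (1.2381, 1.8095, 3.3810).
‖u_2‖ = 4.0297, so e_2 = (0.3072, 0.4491, 0.8390).
e_1·v_3 = 0.8729·1 + 0.2182·3 + (-0.4364)·4 = -0.2182; e_2·v_3 = 0.3072·1 + 0.4491·3 + 0.8390·4 = 5.0105.
u_3 = v_3 + 0.2182·e_1 − 5.0105·e_2 = (-0.3490, 0.7977, -0.2991).
r_{33} = ‖u_3‖ = 0.9206.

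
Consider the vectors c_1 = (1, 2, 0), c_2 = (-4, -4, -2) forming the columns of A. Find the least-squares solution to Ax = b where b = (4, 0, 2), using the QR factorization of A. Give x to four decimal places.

q_1 = c_1/‖c_1‖ = (1, 2, 0)/2.2361 = (0.4472, 0.8944, 0.0000).
r_{12} = q_1·c_2 = -5.3666.
u_2 = c_2 + 5.3666·q_1 = (-1.6000, 0.8000, -2.0000).
‖u_2‖ = 2.6833, so q_2 = (-0.5963, 0.2981, -0.7454).
Qᵀb = (1.7889, -3.8759).
Back-substitute: x_2 = -3.8759/2.6833 = -1.4444.
x_1 = (1.7889 + 5.3666·(-1.4444))/2.2361 = -2.6667.

x = (-2.6667, -1.4444)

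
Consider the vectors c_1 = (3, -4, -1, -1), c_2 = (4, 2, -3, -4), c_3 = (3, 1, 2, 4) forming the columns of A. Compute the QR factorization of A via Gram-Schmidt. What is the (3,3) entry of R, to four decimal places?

r_{33} = 5.3423

q_1 = c_1/‖c_1‖ = (3, -4, -1, -1)/5.1962 = (0.5774, -0.7698, -0.1925, -0.1925).
r_{12} = q_1·c_2 = 2.1170.
u_2 = c_2 − 2.1170·q_1 = (2.7778, 3.6296, -2.5926, -3.5926).
‖u_2‖ = 6.3654, so q_2 = (0.4364, 0.5702, -0.4073, -0.5644).
r_{13} = q_1·c_3 = -0.1925; r_{23} = q_2·c_3 = -1.1928.
u_3 = c_3 + 0.1925·q_1 + 1.1928·q_2 = (3.6316, 1.5320, 1.4771, 3.2898).
r_{33} = ‖u_3‖ = 5.3423.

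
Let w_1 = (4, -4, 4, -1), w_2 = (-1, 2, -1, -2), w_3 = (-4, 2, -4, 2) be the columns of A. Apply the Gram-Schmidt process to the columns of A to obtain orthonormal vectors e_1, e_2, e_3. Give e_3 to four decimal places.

e_1 = w_1/‖w_1‖ = (4, -4, 4, -1)/7.0000 = (0.5714, -0.5714, 0.5714, -0.1429).
r_{12} = e_1·w_2 = -2.0000.
u_2 = w_2 + 2.0000·e_1 = (0.1429, 0.8571, 0.1429, -2.2857).
‖u_2‖ = 2.4495, so e_2 = (0.0583, 0.3499, 0.0583, -0.9331).
r_{13} = e_1·w_3 = -6.0000; r_{23} = e_2·w_3 = -1.6330.
u_3 = w_3 + 6.0000·e_1 + 1.6330·e_2 = (-0.4762, -0.8571, -0.4762, -0.3810).
‖u_3‖ = 1.1547, so e_3 = (-0.4124, -0.7423, -0.4124, -0.3299).

e_3 = (-0.4124, -0.7423, -0.4124, -0.3299)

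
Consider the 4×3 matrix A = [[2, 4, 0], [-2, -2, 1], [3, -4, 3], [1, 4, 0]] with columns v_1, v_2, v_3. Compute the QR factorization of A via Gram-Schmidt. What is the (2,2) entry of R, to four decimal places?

v_1 = (2, -2, 3, 1); ‖v_1‖ = 4.2426, so q_1 = (0.4714, -0.4714, 0.7071, 0.2357).
q_1·v_2 = 0.4714·4 + (-0.4714)·(-2) + 0.7071·(-4) + 0.2357·4 = 0.9428.
u_2 = v_2 − 0.9428·q_1 = (3.5556, -1.5556, -4.6667, 3.7778).
r_{22} = ‖u_2‖ = 7.1492.

r_{22} = 7.1492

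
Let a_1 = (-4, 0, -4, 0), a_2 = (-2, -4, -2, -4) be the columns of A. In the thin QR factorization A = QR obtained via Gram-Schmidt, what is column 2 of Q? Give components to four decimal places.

a_1 = (-4, 0, -4, 0); ‖a_1‖ = 5.6569, so e_1 = (-0.7071, 0.0000, -0.7071, 0.0000).
e_1·a_2 = (-0.7071)·(-2) + 0.0000·(-4) + (-0.7071)·(-2) + 0.0000·(-4) = 2.8284.
u_2 = a_2 − 2.8284·e_1 = (0.0000, -4.0000, 0.0000, -4.0000).
‖u_2‖ = 5.6569, so e_2 = (0.0000, -0.7071, 0.0000, -0.7071).

e_2 = (0.0000, -0.7071, 0.0000, -0.7071)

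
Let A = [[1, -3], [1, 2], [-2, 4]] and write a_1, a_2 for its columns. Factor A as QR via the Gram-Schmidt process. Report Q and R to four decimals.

e_1 = a_1/‖a_1‖ = (1, 1, -2)/2.4495 = (0.4082, 0.4082, -0.8165).
r_{12} = e_1·a_2 = -3.6742.
u_2 = a_2 + 3.6742·e_1 = (-1.5000, 3.5000, 1.0000).
‖u_2‖ = 3.9370, so e_2 = (-0.3810, 0.8890, 0.2540).

Q = [[0.4082, -0.3810], [0.4082, 0.8890], [-0.8165, 0.2540]], R = [[2.4495, -3.6742], [0.0000, 3.9370]]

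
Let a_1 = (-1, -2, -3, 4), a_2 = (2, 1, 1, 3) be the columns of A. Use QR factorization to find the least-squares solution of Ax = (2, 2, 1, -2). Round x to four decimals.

x = (-0.6118, 0.2706)

e_1 = a_1/‖a_1‖ = (-1, -2, -3, 4)/5.4772 = (-0.1826, -0.3651, -0.5477, 0.7303).
r_{12} = e_1·a_2 = 0.9129.
u_2 = a_2 − 0.9129·e_1 = (2.1667, 1.3333, 1.5000, 2.3333).
‖u_2‖ = 3.7639, so e_2 = (0.5756, 0.3542, 0.3985, 0.6199).
Qᵀb = (-3.1038, 1.0185).
Back-substitute: x_2 = 1.0185/3.7639 = 0.2706.
x_1 = (-3.1038 − 0.9129·0.2706)/5.4772 = -0.6118.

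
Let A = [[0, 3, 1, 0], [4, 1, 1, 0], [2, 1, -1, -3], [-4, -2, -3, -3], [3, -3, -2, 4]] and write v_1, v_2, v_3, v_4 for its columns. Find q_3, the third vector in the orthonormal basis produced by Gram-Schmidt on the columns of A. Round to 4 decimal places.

q_3 = (-0.3266, -0.0184, -0.7393, -0.5484, -0.2137)

q_1 = v_1/‖v_1‖ = (0, 4, 2, -4, 3)/6.7082 = (0.0000, 0.5963, 0.2981, -0.5963, 0.4472).
r_{12} = q_1·v_2 = 0.7454.
u_2 = v_2 − 0.7454·q_1 = (3.0000, 0.5556, 0.7778, -1.5556, -3.3333).
‖u_2‖ = 4.8419, so q_2 = (0.6196, 0.1147, 0.1606, -0.3213, -0.6884).
r_{13} = q_1·v_3 = 1.1926; r_{23} = q_2·v_3 = 2.9143.
u_3 = v_3 − 1.1926·q_1 − 2.9143·q_2 = (-0.8057, -0.0455, -1.8237, -1.3526, -0.5270).
‖u_3‖ = 2.4666, so q_3 = (-0.3266, -0.0184, -0.7393, -0.5484, -0.2137).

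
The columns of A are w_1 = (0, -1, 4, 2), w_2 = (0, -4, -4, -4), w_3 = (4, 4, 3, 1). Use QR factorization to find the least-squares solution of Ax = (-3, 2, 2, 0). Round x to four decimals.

x = (-0.1702, -0.7021, -0.4468)

w_1 = (0, -1, 4, 2); ‖w_1‖ = 4.5826, so e_1 = (0.0000, -0.2182, 0.8729, 0.4364).
e_1·w_2 = 0.0000·0 + (-0.2182)·(-4) + 0.8729·(-4) + 0.4364·(-4) = -4.3644.
u_2 = w_2 + 4.3644·e_1 = (0.0000, -4.9524, -0.1905, -2.0952).
‖u_2‖ = 5.3807, so e_2 = (0.0000, -0.9204, -0.0354, -0.3894).
e_1·w_3 = 0.0000·4 + (-0.2182)·4 + 0.8729·3 + 0.4364·1 = 2.1822; e_2·w_3 = 0.0000·4 + (-0.9204)·4 + (-0.0354)·3 + (-0.3894)·1 = -4.1772.
u_3 = w_3 − 2.1822·e_1 + 4.1772·e_2 = (4.0000, 0.6316, 0.9474, -1.5789).
‖u_3‖ = 4.4485, so e_3 = (0.8992, 0.1420, 0.2130, -0.3549).
Qᵀb = (1.3093, -1.9116, -1.9876).
Back-substitute: x_3 = -1.9876/4.4485 = -0.4468.
x_2 = (-1.9116 + 4.1772·(-0.4468))/5.3807 = -0.7021.
x_1 = (1.3093 + 4.3644·(-0.7021) − 2.1822·(-0.4468))/4.5826 = -0.1702.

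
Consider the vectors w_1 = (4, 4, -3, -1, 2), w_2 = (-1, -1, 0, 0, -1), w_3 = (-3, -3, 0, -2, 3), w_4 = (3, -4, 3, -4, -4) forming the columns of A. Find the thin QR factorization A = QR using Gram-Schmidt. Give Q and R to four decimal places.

q_1 = w_1/‖w_1‖ = (4, 4, -3, -1, 2)/6.7823 = (0.5898, 0.5898, -0.4423, -0.1474, 0.2949).
r_{12} = q_1·w_2 = -1.4744.
u_2 = w_2 + 1.4744·q_1 = (-0.1304, -0.1304, -0.6522, -0.2174, -0.5652).
‖u_2‖ = 0.9089, so q_2 = (-0.1435, -0.1435, -0.7175, -0.2392, -0.6219).
r_{13} = q_1·w_3 = -2.3591; r_{23} = q_2·w_3 = -0.5262.
u_3 = w_3 + 2.3591·q_1 + 0.5262·q_2 = (-1.6842, -1.6842, -1.4211, -2.4737, 3.3684).
‖u_3‖ = 5.0158, so q_3 = (-0.3358, -0.3358, -0.2833, -0.4932, 0.6716).
r_{14} = q_1·w_4 = -2.5065; r_{24} = q_2·w_4 = 1.4351; r_{34} = q_3·w_4 = -1.2277.
u_4 = w_4 + 2.5065·q_1 − 1.4351·q_2 + 1.2277·q_3 = (4.2720, -2.7280, 2.5732, -4.6318, -1.5439).
‖u_4‖ = 7.4934, so q_4 = (0.5701, -0.3641, 0.3434, -0.6181, -0.2060).

Q = [[0.5898, -0.1435, -0.3358, 0.5701], [0.5898, -0.1435, -0.3358, -0.3641], [-0.4423, -0.7175, -0.2833, 0.3434], [-0.1474, -0.2392, -0.4932, -0.6181], [0.2949, -0.6219, 0.6716, -0.2060]], R = [[6.7823, -1.4744, -2.3591, -2.5065], [0.0000, 0.9089, -0.5262, 1.4351], [0.0000, 0.0000, 5.0158, -1.2277], [0.0000, 0.0000, 0.0000, 7.4934]]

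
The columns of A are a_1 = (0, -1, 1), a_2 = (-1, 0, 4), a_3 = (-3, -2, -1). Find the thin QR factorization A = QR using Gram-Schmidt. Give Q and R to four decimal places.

a_1 = (0, -1, 1); ‖a_1‖ = 1.4142, so q_1 = (0.0000, -0.7071, 0.7071).
q_1·a_2 = 0.0000·(-1) + (-0.7071)·0 + 0.7071·4 = 2.8284.
u_2 = a_2 − 2.8284·q_1 = (-1.0000, 2.0000, 2.0000).
‖u_2‖ = 3.0000, so q_2 = (-0.3333, 0.6667, 0.6667).
q_1·a_3 = 0.0000·(-3) + (-0.7071)·(-2) + 0.7071·(-1) = 0.7071; q_2·a_3 = (-0.3333)·(-3) + 0.6667·(-2) + 0.6667·(-1) = -1.0000.
u_3 = a_3 − 0.7071·q_1 + 1.0000·q_2 = (-3.3333, -0.8333, -0.8333).
‖u_3‖ = 3.5355, so q_3 = (-0.9428, -0.2357, -0.2357).

Q = [[0.0000, -0.3333, -0.9428], [-0.7071, 0.6667, -0.2357], [0.7071, 0.6667, -0.2357]], R = [[1.4142, 2.8284, 0.7071], [0.0000, 3.0000, -1.0000], [0.0000, 0.0000, 3.5355]]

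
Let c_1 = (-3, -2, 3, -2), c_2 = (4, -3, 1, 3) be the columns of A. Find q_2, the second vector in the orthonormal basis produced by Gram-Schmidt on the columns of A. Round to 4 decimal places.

c_1 = (-3, -2, 3, -2); ‖c_1‖ = 5.0990, so q_1 = (-0.5883, -0.3922, 0.5883, -0.3922).
q_1·c_2 = (-0.5883)·4 + (-0.3922)·(-3) + 0.5883·1 + (-0.3922)·3 = -1.7650.
u_2 = c_2 + 1.7650·q_1 = (2.9615, -3.6923, 2.0385, 2.3077).
‖u_2‖ = 5.6466, so q_2 = (0.5245, -0.6539, 0.3610, 0.4087).

q_2 = (0.5245, -0.6539, 0.3610, 0.4087)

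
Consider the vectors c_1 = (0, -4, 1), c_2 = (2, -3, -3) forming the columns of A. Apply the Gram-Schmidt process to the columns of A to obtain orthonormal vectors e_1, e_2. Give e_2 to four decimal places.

e_2 = (0.4817, -0.2125, -0.8501)

e_1 = c_1/‖c_1‖ = (0, -4, 1)/4.1231 = (0.0000, -0.9701, 0.2425).
r_{12} = e_1·c_2 = 2.1828.
u_2 = c_2 − 2.1828·e_1 = (2.0000, -0.8824, -3.5294).
‖u_2‖ = 4.1515, so e_2 = (0.4817, -0.2125, -0.8501).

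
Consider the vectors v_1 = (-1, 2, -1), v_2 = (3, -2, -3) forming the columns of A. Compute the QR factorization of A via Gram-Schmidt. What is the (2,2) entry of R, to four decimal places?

r_{22} = 4.3970

q_1 = v_1/‖v_1‖ = (-1, 2, -1)/2.4495 = (-0.4082, 0.8165, -0.4082).
r_{12} = q_1·v_2 = -1.6330.
u_2 = v_2 + 1.6330·q_1 = (2.3333, -0.6667, -3.6667).
r_{22} = ‖u_2‖ = 4.3970.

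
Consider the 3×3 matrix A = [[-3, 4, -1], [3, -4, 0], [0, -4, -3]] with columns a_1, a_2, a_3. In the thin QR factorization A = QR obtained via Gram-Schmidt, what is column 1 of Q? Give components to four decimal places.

q_1 = (-0.7071, 0.7071, 0.0000)

a_1 = (-3, 3, 0); ‖a_1‖ = 4.2426, so q_1 = (-0.7071, 0.7071, 0.0000).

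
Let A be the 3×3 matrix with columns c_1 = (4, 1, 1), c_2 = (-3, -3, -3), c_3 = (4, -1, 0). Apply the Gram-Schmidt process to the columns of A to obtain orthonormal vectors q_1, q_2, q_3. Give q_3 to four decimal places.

c_1 = (4, 1, 1); ‖c_1‖ = 4.2426, so q_1 = (0.9428, 0.2357, 0.2357).
q_1·c_2 = 0.9428·(-3) + 0.2357·(-3) + 0.2357·(-3) = -4.2426.
u_2 = c_2 + 4.2426·q_1 = (1.0000, -2.0000, -2.0000).
‖u_2‖ = 3.0000, so q_2 = (0.3333, -0.6667, -0.6667).
q_1·c_3 = 0.9428·4 + 0.2357·(-1) + 0.2357·0 = 3.5355; q_2·c_3 = 0.3333·4 + (-0.6667)·(-1) + (-0.6667)·0 = 2.0000.
u_3 = c_3 − 3.5355·q_1 − 2.0000·q_2 = (0.0000, -0.5000, 0.5000).
‖u_3‖ = 0.7071, so q_3 = (0.0000, -0.7071, 0.7071).

q_3 = (0.0000, -0.7071, 0.7071)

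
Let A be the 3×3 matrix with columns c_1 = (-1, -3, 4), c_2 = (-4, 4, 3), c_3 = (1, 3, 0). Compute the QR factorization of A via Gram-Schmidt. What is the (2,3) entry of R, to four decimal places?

r_{23} = 1.5010

q_1 = c_1/‖c_1‖ = (-1, -3, 4)/5.0990 = (-0.1961, -0.5883, 0.7845).
r_{12} = q_1·c_2 = 0.7845.
u_2 = c_2 − 0.7845·q_1 = (-3.8462, 4.4615, 2.3846).
‖u_2‖ = 6.3549, so q_2 = (-0.6052, 0.7021, 0.3752).
r_{23} = q_2·c_3 = 1.5010.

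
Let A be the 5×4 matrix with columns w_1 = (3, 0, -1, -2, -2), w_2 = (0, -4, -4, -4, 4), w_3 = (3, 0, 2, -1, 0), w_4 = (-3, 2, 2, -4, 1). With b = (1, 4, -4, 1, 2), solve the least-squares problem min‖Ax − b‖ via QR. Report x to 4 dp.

w_1 = (3, 0, -1, -2, -2); ‖w_1‖ = 4.2426, so q_1 = (0.7071, 0.0000, -0.2357, -0.4714, -0.4714).
q_1·w_2 = 0.7071·0 + 0.0000·(-4) + (-0.2357)·(-4) + (-0.4714)·(-4) + (-0.4714)·4 = 0.9428.
u_2 = w_2 − 0.9428·q_1 = (-0.6667, -4.0000, -3.7778, -3.5556, 4.4444).
‖u_2‖ = 7.9443, so q_2 = (-0.0839, -0.5035, -0.4755, -0.4476, 0.5595).
q_1·w_3 = 0.7071·3 + 0.0000·0 + (-0.2357)·2 + (-0.4714)·(-1) + (-0.4714)·0 = 2.1213; q_2·w_3 = (-0.0839)·3 + (-0.5035)·0 + (-0.4755)·2 + (-0.4476)·(-1) + 0.5595·0 = -0.7553.
u_3 = w_3 − 2.1213·q_1 + 0.7553·q_2 = (1.4366, -0.3803, 2.1408, -0.3380, 1.4225).
‖u_3‖ = 2.9882, so q_3 = (0.4808, -0.1273, 0.7164, -0.1131, 0.4760).
q_1·w_4 = 0.7071·(-3) + 0.0000·2 + (-0.2357)·2 + (-0.4714)·(-4) + (-0.4714)·1 = -1.1785; q_2·w_4 = (-0.0839)·(-3) + (-0.5035)·2 + (-0.4755)·2 + (-0.4476)·(-4) + 0.5595·1 = 0.6434; q_3·w_4 = 0.4808·(-3) + (-0.1273)·2 + 0.7164·2 + (-0.1131)·(-4) + 0.4760·1 = 0.6646.
u_4 = w_4 + 1.1785·q_1 − 0.6434·q_2 − 0.6646·q_3 = (-2.4322, 2.4085, 1.5521, -4.1924, -0.2319).
‖u_4‖ = 5.6352, so q_4 = (-0.4316, 0.4274, 0.2754, -0.7440, -0.0411).
Qᵀb = (0.2357, 0.4755, -2.0550, -0.6499).
Back-substitute: x_4 = -0.6499/5.6352 = -0.1153.
x_3 = (-2.0550 − 0.6646·(-0.1153))/2.9882 = -0.6620.
x_2 = (0.4755 + 0.7553·(-0.6620) − 0.6434·(-0.1153))/7.9443 = 0.0063.
x_1 = (0.2357 − 0.9428·0.0063 − 2.1213·(-0.6620) + 1.1785·(-0.1153))/4.2426 = 0.3532.

x = (0.3532, 0.0063, -0.6620, -0.1153)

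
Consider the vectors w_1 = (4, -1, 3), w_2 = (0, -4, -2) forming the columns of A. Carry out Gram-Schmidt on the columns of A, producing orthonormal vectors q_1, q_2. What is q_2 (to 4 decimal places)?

q_2 = (0.0691, -0.9152, -0.3971)

q_1 = w_1/‖w_1‖ = (4, -1, 3)/5.0990 = (0.7845, -0.1961, 0.5883).
r_{12} = q_1·w_2 = -0.3922.
u_2 = w_2 + 0.3922·q_1 = (0.3077, -4.0769, -1.7692).
‖u_2‖ = 4.4549, so q_2 = (0.0691, -0.9152, -0.3971).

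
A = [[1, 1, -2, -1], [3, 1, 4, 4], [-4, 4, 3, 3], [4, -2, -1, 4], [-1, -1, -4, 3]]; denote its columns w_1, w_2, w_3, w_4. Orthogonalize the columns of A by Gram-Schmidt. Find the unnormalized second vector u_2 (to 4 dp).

u_2 = (1.4419, 2.3256, 2.2326, -0.2326, -1.4419)

q_1 = w_1/‖w_1‖ = (1, 3, -4, 4, -1)/6.5574 = (0.1525, 0.4575, -0.6100, 0.6100, -0.1525).
r_{12} = q_1·w_2 = -2.8975.
u_2 = w_2 + 2.8975·q_1 = (1.4419, 2.3256, 2.2326, -0.2326, -1.4419).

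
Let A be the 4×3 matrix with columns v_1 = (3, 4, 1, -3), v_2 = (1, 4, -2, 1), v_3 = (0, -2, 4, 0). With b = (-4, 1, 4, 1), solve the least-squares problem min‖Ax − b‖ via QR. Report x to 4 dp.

e_1 = v_1/‖v_1‖ = (3, 4, 1, -3)/5.9161 = (0.5071, 0.6761, 0.1690, -0.5071).
r_{12} = e_1·v_2 = 2.3664.
u_2 = v_2 − 2.3664·e_1 = (-0.2000, 2.4000, -2.4000, 2.2000).
‖u_2‖ = 4.0497, so e_2 = (-0.0494, 0.5926, -0.5926, 0.5433).
r_{13} = e_1·v_3 = -0.6761; r_{23} = e_2·v_3 = -3.5558.
u_3 = v_3 + 0.6761·e_1 + 3.5558·e_2 = (0.1672, 0.5645, 2.0070, 1.5889).
‖u_3‖ = 2.6266, so e_3 = (0.0637, 0.2149, 0.7641, 0.6049).
Qᵀb = (-1.1832, -1.0371, 3.6215).
Back-substitute: x_3 = 3.6215/2.6266 = 1.3788.
x_2 = (-1.0371 + 3.5558·1.3788)/4.0497 = 0.9545.
x_1 = (-1.1832 − 2.3664·0.9545 + 0.6761·1.3788)/5.9161 = -0.4242.

x = (-0.4242, 0.9545, 1.3788)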